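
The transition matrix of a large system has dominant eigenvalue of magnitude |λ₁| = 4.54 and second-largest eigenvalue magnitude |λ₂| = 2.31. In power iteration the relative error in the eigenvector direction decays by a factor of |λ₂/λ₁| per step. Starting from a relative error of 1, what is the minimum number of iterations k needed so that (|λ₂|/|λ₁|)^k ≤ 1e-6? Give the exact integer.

|λ₂/λ₁| = 2.31/4.54 = 0.50881
Need k ≥ ln(1e-6) / ln(0.50881) = -13.8155 / -0.6757 ≈ 20.447
Smallest integer k satisfying the bound: 21

21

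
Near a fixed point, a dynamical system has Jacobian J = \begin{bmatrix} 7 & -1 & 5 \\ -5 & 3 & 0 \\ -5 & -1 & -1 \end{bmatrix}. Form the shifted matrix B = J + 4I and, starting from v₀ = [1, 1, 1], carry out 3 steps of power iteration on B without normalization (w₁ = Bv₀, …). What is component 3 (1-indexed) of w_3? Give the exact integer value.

-937

B = J + 4I has rows (11, -1, 5); (-5, 7, 0); (-5, -1, 3)
w1 = Bv₀ = (11·1 + (-1)·1 + 5·1; (-5)·1 + 7·1 + 0·1; (-5)·1 + (-1)·1 + 3·1) = (15, 2, -3)
w2 = Bw1 = (11·15 + (-1)·2 + 5·(-3); (-5)·15 + 7·2 + 0·(-3); (-5)·15 + (-1)·2 + 3·(-3)) = (148, -61, -86)
w3 = Bw2 = (1259, -1167, -937)
Requested component of w3: -937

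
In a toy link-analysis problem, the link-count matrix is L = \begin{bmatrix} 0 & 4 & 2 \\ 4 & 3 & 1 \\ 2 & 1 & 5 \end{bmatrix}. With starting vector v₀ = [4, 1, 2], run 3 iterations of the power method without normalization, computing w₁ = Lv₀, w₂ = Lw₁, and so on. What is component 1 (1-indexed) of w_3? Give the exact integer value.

w1 = Lv₀ = (0·4 + 4·1 + 2·2; 4·4 + 3·1 + 1·2; 2·4 + 1·1 + 5·2) = (8, 21, 19)
w2 = Lw1 = (0·8 + 4·21 + 2·19; 4·8 + 3·21 + 1·19; 2·8 + 1·21 + 5·19) = (122, 114, 132)
w3 = Lw2 = (720, 962, 1018)
The requested component of w3 is 720.

720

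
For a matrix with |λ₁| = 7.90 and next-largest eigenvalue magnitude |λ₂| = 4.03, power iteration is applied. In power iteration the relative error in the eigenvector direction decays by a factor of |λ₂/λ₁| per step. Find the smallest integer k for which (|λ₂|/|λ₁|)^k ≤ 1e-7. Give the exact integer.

24

|λ₂/λ₁| = 4.03/7.90 = 0.51013
Need k ≥ ln(1e-7) / ln(0.51013) = -16.1181 / -0.6731 ≈ 23.946
Smallest integer k satisfying the bound: 24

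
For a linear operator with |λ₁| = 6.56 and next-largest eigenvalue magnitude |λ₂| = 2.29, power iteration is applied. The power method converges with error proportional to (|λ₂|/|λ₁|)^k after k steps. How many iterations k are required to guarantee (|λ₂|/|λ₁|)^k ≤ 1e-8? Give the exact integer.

|λ₂/λ₁| = 2.29/6.56 = 0.34909
Need k ≥ ln(1e-8) / ln(0.34909) = -18.4207 / -1.0524 ≈ 17.503
Smallest integer k satisfying the bound: 18

18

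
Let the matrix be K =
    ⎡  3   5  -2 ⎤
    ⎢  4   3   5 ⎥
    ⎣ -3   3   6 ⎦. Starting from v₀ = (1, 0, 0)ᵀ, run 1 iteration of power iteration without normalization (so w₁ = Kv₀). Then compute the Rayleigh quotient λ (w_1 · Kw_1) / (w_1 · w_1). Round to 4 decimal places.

w1 = Kv₀ = (3·1 + 5·0 + (-2)·0; 4·1 + 3·0 + 5·0; (-3)·1 + 3·0 + 6·0) = (3, 4, -3)
Kw1 = (35, 9, -15)
w1·Kw1 = 3·35 + 4·9 + (-3)·(-15) = 186; w1·w1 = 3·3 + 4·4 + (-3)·(-3) = 34
λ ≈ 186/34 = 5.4706

λ ≈ 5.4706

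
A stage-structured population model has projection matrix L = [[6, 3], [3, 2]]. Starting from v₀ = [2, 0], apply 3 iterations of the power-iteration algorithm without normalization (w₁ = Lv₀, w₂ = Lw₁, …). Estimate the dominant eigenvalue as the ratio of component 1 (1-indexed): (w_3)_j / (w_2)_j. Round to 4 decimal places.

w1 = Lv₀ = (6·2 + 3·0; 3·2 + 2·0) = (12, 6)
w2 = Lw1 = (6·12 + 3·6; 3·12 + 2·6) = (90, 48)
w3 = Lw2 = (684, 366)
Ratio at component: 684 / 90 = 7.6000

λ ≈ 7.6000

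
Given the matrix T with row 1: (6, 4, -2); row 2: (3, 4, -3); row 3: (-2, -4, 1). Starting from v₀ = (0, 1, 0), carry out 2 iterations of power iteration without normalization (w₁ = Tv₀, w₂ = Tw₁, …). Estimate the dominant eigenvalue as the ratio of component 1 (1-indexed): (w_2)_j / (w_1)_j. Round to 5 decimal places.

w1 = Tv₀ = (4, 4, -4)
w2 = Tw1 = (48, 40, -28)
Ratio at component: 48 / 4 = 12.00000

λ ≈ 12.00000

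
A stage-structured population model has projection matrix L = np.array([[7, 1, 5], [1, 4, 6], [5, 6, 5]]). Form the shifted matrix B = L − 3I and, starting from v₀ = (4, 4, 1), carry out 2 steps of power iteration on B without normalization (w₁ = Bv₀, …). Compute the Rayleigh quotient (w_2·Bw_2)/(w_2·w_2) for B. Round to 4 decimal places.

B = L − 3I has rows (4, 1, 5); (1, 1, 6); (5, 6, 2)
w1 = Bv₀ = (4·4 + 1·4 + 5·1; 1·4 + 1·4 + 6·1; 5·4 + 6·4 + 2·1) = (25, 14, 46)
w2 = Bw1 = (4·25 + 1·14 + 5·46; 1·25 + 1·14 + 6·46; 5·25 + 6·14 + 2·46) = (344, 315, 301)
Bw2 = (3196, 2465, 4212)
w2·Bw2 = 3143711; w2·w2 = 308162; μ ≈ 3143711/308162 = 10.2015

10.2015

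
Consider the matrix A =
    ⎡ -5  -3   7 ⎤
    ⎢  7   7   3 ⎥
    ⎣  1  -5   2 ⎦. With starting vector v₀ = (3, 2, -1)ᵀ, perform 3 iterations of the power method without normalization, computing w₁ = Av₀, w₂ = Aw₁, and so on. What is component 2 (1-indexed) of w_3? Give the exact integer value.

-744

w1 = Av₀ = ((-5)·3 + (-3)·2 + 7·(-1); 7·3 + 7·2 + 3·(-1); 1·3 + (-5)·2 + 2·(-1)) = (-28, 32, -9)
w2 = Aw1 = ((-5)·(-28) + (-3)·32 + 7·(-9); 7·(-28) + 7·32 + 3·(-9); 1·(-28) + (-5)·32 + 2·(-9)) = (-19, 1, -206)
w3 = Aw2 = (-1350, -744, -436)
The requested component of w3 is -744.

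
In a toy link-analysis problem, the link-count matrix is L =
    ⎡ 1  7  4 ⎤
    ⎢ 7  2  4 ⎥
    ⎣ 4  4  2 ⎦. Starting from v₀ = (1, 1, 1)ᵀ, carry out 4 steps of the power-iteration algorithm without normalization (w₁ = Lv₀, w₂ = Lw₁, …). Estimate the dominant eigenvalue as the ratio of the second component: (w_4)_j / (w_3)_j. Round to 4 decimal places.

λ ≈ 11.7468

w1 = Lv₀ = (1·1 + 7·1 + 4·1; 7·1 + 2·1 + 4·1; 4·1 + 4·1 + 2·1) = (12, 13, 10)
w2 = Lw1 = (1·12 + 7·13 + 4·10; 7·12 + 2·13 + 4·10; 4·12 + 4·13 + 2·10) = (143, 150, 120)
w3 = Lw2 = (1673, 1781, 1412)
w4 = Lw3 = (19788, 20921, 16640)
Ratio at component: 20921 / 1781 = 11.7468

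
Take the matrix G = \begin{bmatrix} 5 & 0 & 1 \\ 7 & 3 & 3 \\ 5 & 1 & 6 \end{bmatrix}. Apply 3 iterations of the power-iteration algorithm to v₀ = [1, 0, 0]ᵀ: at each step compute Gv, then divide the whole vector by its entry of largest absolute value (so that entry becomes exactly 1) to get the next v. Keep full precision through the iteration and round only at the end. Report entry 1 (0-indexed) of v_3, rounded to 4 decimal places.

Gv0 = (5.00000, 7.00000, 5.00000); divide by 7.00000 → v1 = (0.71429, 1.00000, 0.71429)
Gv1 = (4.28571, 10.14286, 8.85714); divide by 10.14286 → v2 = (0.42254, 1.00000, 0.87324)
Gv2 = (2.98592, 8.57746, 8.35211); divide by 8.57746 → v3 = (0.34811, 1.00000, 0.97373)
Requested entry of v3: 609/609 = 1.0000

1.0000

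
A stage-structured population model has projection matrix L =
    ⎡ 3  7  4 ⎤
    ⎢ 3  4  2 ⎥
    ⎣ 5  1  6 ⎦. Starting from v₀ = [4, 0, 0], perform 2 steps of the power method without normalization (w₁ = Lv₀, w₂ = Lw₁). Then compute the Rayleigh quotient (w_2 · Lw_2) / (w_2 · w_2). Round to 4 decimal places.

w1 = Lv₀ = (12, 12, 20)
w2 = Lw1 = (200, 124, 192)
Lw2 = (2236, 1480, 2276)
w2·Lw2 = 200·2236 + 124·1480 + 192·2276 = 1067712; w2·w2 = 200·200 + 124·124 + 192·192 = 92240
λ ≈ 1067712/92240 = 11.5754

λ ≈ 11.5754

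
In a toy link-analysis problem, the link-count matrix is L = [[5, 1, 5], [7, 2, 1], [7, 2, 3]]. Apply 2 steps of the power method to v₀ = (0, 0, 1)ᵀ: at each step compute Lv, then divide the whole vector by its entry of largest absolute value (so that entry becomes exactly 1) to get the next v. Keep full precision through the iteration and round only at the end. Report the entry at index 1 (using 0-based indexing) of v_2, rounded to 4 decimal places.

0.8696

Lv0 = (5.00000, 1.00000, 3.00000); divide by 5.00000 → v1 = (1.00000, 0.20000, 0.60000)
Lv1 = (8.20000, 8.00000, 9.20000); divide by 9.20000 → v2 = (0.89130, 0.86957, 1.00000)
Requested entry of v2: 40/46 = 0.8696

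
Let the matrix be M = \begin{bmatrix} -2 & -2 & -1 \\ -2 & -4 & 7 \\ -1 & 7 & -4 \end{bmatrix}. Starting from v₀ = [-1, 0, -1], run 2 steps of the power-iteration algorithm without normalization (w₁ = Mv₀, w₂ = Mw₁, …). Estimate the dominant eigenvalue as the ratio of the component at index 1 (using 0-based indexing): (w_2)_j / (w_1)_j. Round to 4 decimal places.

λ ≈ -9.8000

w1 = Mv₀ = ((-2)·(-1) + (-2)·0 + (-1)·(-1); (-2)·(-1) + (-4)·0 + 7·(-1); (-1)·(-1) + 7·0 + (-4)·(-1)) = (3, -5, 5)
w2 = Mw1 = ((-2)·3 + (-2)·(-5) + (-1)·5; (-2)·3 + (-4)·(-5) + 7·5; (-1)·3 + 7·(-5) + (-4)·5) = (-1, 49, -58)
Ratio at component: 49 / -5 = -9.8000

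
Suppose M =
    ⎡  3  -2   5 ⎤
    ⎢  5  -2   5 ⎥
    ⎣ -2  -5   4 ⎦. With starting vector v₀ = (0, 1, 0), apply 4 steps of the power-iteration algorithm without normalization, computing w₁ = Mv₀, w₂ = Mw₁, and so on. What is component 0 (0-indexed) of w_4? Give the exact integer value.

w1 = Mv₀ = (3·0 + (-2)·1 + 5·0; 5·0 + (-2)·1 + 5·0; (-2)·0 + (-5)·1 + 4·0) = (-2, -2, -5)
w2 = Mw1 = (3·(-2) + (-2)·(-2) + 5·(-5); 5·(-2) + (-2)·(-2) + 5·(-5); (-2)·(-2) + (-5)·(-2) + 4·(-5)) = (-27, -31, -6)
w3 = Mw2 = (-49, -103, 185)
w4 = Mw3 = (984, 886, 1353)
The requested component of w4 is 984.

984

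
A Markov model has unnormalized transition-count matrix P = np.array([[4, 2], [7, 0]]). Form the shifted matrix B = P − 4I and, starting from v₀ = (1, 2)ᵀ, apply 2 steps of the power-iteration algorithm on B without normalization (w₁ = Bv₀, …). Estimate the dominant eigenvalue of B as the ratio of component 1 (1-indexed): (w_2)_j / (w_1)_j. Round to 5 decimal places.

B = P − 4I has rows (0, 2); (7, -4)
w1 = Bv₀ = (4, -1)
w2 = Bw1 = (-2, 32)
Ratio: -2/4 = -0.50000

-0.50000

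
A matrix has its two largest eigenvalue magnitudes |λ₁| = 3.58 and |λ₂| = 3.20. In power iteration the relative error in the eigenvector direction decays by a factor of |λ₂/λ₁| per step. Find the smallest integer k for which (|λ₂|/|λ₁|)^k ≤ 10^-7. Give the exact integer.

|λ₂/λ₁| = 3.20/3.58 = 0.89385
Need k ≥ ln(10^-7) / ln(0.89385) = -16.1181 / -0.1122 ≈ 143.640
Smallest integer k satisfying the bound: 144

144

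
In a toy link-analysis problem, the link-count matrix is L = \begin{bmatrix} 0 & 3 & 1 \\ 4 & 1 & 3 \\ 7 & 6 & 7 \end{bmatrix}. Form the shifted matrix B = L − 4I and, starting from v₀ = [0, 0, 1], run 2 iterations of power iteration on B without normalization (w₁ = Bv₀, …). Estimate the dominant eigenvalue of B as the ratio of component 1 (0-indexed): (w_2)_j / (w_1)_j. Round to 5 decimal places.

B = L − 4I has rows (-4, 3, 1); (4, -3, 3); (7, 6, 3)
w1 = Bv₀ = (1, 3, 3)
w2 = Bw1 = (8, 4, 34)
Ratio: 4/3 = 1.33333

μ ≈ 1.33333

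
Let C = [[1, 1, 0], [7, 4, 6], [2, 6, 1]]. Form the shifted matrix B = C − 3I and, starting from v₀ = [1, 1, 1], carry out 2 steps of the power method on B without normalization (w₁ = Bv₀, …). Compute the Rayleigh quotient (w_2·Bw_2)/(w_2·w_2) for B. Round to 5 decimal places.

B = C − 3I has rows (-2, 1, 0); (7, 1, 6); (2, 6, -2)
w1 = Bv₀ = (-1, 14, 6)
w2 = Bw1 = (16, 43, 70)
Bw2 = (11, 575, 150)
w2·Bw2 = 35401; w2·w2 = 7005; μ ≈ 35401/7005 = 5.05368

μ ≈ 5.05368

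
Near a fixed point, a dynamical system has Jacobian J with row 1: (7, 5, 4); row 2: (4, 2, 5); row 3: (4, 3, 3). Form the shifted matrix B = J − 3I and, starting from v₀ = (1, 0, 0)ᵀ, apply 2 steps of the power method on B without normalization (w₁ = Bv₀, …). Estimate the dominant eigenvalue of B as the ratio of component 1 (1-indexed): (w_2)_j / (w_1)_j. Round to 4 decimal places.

B = J − 3I has rows (4, 5, 4); (4, -1, 5); (4, 3, 0)
w1 = Bv₀ = (4, 4, 4)
w2 = Bw1 = (52, 32, 28)
Ratio: 52/4 = 13.0000

μ ≈ 13.0000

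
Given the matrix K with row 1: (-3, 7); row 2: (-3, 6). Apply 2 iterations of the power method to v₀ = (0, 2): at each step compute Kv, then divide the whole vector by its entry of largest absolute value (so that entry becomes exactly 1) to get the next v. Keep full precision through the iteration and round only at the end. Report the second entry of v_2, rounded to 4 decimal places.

0.7143

Kv0 = (14.00000, 12.00000); divide by 14.00000 → v1 = (1.00000, 0.85714)
Kv1 = (3.00000, 2.14286); divide by 3.00000 → v2 = (1.00000, 0.71429)
Requested entry of v2: 30/42 = 0.7143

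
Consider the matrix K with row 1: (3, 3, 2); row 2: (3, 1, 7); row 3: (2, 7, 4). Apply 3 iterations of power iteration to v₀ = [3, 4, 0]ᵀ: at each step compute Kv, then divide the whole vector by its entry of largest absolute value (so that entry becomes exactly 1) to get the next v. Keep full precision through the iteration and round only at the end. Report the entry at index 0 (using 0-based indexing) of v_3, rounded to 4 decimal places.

0.5506

Kv0 = (21.00000, 13.00000, 34.00000); divide by 34.00000 → v1 = (0.61765, 0.38235, 1.00000)
Kv1 = (5.00000, 9.23529, 7.91176); divide by 9.23529 → v2 = (0.54140, 1.00000, 0.85669)
Kv2 = (6.33758, 8.62102, 11.50955); divide by 11.50955 → v3 = (0.55064, 0.74903, 1.00000)
Requested entry of v3: 1990/3614 = 0.5506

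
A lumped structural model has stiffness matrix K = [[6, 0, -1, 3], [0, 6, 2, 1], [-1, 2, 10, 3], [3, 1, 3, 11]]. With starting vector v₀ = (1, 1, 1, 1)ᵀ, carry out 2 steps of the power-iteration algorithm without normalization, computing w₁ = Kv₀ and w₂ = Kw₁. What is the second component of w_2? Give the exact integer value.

w1 = Kv₀ = (6·1 + 0·1 + (-1)·1 + 3·1; 0·1 + 6·1 + 2·1 + 1·1; (-1)·1 + 2·1 + 10·1 + 3·1; 3·1 + 1·1 + 3·1 + 11·1) = (8, 9, 14, 18)
w2 = Kw1 = (6·8 + 0·9 + (-1)·14 + 3·18; 0·8 + 6·9 + 2·14 + 1·18; (-1)·8 + 2·9 + 10·14 + 3·18; 3·8 + 1·9 + 3·14 + 11·18) = (88, 100, 204, 273)
The requested component of w2 is 100.

100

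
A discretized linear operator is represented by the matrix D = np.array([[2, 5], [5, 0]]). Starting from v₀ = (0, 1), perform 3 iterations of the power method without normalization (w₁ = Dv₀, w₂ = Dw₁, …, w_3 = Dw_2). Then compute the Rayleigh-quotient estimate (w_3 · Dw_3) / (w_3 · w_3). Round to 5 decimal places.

w1 = Dv₀ = (5, 0)
w2 = Dw1 = (10, 25)
w3 = Dw2 = (145, 50)
Dw3 = (540, 725)
w3·Dw3 = 145·540 + 50·725 = 114550; w3·w3 = 145·145 + 50·50 = 23525
λ ≈ 114550/23525 = 4.86929

λ ≈ 4.86929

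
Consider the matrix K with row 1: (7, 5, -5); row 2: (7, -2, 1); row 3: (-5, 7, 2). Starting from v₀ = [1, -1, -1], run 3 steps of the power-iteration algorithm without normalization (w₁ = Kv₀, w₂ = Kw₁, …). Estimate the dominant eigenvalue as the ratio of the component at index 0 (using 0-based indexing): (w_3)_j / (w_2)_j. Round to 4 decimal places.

λ ≈ 7.8176

w1 = Kv₀ = (7·1 + 5·(-1) + (-5)·(-1); 7·1 + (-2)·(-1) + 1·(-1); (-5)·1 + 7·(-1) + 2·(-1)) = (7, 8, -14)
w2 = Kw1 = (7·7 + 5·8 + (-5)·(-14); 7·7 + (-2)·8 + 1·(-14); (-5)·7 + 7·8 + 2·(-14)) = (159, 19, -7)
w3 = Kw2 = (1243, 1068, -676)
Ratio at component: 1243 / 159 = 7.8176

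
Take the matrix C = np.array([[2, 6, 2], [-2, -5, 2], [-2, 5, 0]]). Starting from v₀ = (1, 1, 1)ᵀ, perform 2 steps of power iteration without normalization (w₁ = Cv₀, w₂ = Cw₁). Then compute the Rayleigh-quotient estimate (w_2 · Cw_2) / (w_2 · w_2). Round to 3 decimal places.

-1.949

w1 = Cv₀ = (2·1 + 6·1 + 2·1; (-2)·1 + (-5)·1 + 2·1; (-2)·1 + 5·1 + 0·1) = (10, -5, 3)
w2 = Cw1 = (2·10 + 6·(-5) + 2·3; (-2)·10 + (-5)·(-5) + 2·3; (-2)·10 + 5·(-5) + 0·3) = (-4, 11, -45)
Cw2 = (-32, -137, 63)
w2·Cw2 = (-4)·(-32) + 11·(-137) + (-45)·63 = -4214; w2·w2 = (-4)·(-4) + 11·11 + (-45)·(-45) = 2162
λ ≈ -4214/2162 = -1.949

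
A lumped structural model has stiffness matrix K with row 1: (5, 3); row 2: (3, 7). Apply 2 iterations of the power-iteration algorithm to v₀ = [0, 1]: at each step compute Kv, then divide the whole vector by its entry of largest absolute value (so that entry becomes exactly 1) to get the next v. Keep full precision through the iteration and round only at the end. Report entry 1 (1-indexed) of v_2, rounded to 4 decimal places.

0.6207

Kv0 = (3.00000, 7.00000); divide by 7.00000 → v1 = (0.42857, 1.00000)
Kv1 = (5.14286, 8.28571); divide by 8.28571 → v2 = (0.62069, 1.00000)
Requested entry of v2: 36/58 = 0.6207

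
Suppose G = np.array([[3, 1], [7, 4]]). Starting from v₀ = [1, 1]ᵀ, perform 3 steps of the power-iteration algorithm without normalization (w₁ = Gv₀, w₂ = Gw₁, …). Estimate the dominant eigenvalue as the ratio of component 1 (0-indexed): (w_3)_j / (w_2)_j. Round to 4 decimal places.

w1 = Gv₀ = (3·1 + 1·1; 7·1 + 4·1) = (4, 11)
w2 = Gw1 = (3·4 + 1·11; 7·4 + 4·11) = (23, 72)
w3 = Gw2 = (141, 449)
Ratio at component: 449 / 72 = 6.2361

6.2361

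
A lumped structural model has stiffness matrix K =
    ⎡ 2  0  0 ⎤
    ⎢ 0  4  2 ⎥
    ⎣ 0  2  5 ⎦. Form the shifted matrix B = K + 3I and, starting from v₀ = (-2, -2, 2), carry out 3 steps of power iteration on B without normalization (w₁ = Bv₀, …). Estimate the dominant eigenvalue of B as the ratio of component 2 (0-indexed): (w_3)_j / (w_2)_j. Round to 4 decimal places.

B = K + 3I has rows (5, 0, 0); (0, 7, 2); (0, 2, 8)
w1 = Bv₀ = (-10, -10, 12)
w2 = Bw1 = (-50, -46, 76)
w3 = Bw2 = (-250, -170, 516)
Ratio: 516/76 = 6.7895

μ ≈ 6.7895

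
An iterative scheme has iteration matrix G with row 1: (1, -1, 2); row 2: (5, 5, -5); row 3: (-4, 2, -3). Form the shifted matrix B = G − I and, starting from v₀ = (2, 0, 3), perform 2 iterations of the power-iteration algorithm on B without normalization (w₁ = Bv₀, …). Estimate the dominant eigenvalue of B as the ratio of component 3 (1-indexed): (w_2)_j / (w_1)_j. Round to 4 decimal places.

μ ≈ -2.3000

B = G − I has rows (0, -1, 2); (5, 4, -5); (-4, 2, -4)
w1 = Bv₀ = (6, -5, -20)
w2 = Bw1 = (-35, 110, 46)
Ratio: 46/-20 = -2.3000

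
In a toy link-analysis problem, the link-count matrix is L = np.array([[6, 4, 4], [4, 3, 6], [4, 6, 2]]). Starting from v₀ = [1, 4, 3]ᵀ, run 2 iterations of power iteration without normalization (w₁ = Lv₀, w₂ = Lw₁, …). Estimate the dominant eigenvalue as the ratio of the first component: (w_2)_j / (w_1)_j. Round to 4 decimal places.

14.0000

w1 = Lv₀ = (34, 34, 34)
w2 = Lw1 = (476, 442, 408)
Ratio at component: 476 / 34 = 14.0000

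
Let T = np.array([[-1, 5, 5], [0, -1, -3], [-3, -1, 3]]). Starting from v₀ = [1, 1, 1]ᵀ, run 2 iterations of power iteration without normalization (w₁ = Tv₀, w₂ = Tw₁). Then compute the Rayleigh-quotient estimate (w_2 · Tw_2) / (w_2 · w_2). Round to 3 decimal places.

λ ≈ 1.132

w1 = Tv₀ = ((-1)·1 + 5·1 + 5·1; 0·1 + (-1)·1 + (-3)·1; (-3)·1 + (-1)·1 + 3·1) = (9, -4, -1)
w2 = Tw1 = ((-1)·9 + 5·(-4) + 5·(-1); 0·9 + (-1)·(-4) + (-3)·(-1); (-3)·9 + (-1)·(-4) + 3·(-1)) = (-34, 7, -26)
Tw2 = (-61, 71, 17)
w2·Tw2 = (-34)·(-61) + 7·71 + (-26)·17 = 2129; w2·w2 = (-34)·(-34) + 7·7 + (-26)·(-26) = 1881
λ ≈ 2129/1881 = 1.132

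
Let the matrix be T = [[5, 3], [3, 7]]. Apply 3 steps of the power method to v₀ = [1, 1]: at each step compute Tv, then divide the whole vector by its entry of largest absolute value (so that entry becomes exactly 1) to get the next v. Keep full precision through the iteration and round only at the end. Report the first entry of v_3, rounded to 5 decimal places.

0.72811

Tv0 = (8.000000, 10.000000); divide by 10.000000 → v1 = (0.800000, 1.000000)
Tv1 = (7.000000, 9.400000); divide by 9.400000 → v2 = (0.744681, 1.000000)
Tv2 = (6.723404, 9.234043); divide by 9.234043 → v3 = (0.728111, 1.000000)
Requested entry of v3: 632/868 = 0.72811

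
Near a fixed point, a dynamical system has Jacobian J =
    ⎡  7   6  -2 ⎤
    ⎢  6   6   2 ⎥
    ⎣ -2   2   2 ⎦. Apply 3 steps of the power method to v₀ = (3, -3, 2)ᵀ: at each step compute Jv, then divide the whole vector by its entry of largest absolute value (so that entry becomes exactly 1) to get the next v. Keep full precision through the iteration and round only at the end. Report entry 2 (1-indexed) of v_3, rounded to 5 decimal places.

0.77647

Jv0 = (-1.000000, 4.000000, -8.000000); divide by -8.000000 → v1 = (0.125000, -0.500000, 1.000000)
Jv1 = (-4.125000, -0.250000, 0.750000); divide by -4.125000 → v2 = (1.000000, 0.060606, -0.181818)
Jv2 = (7.727273, 6.000000, -2.242424); divide by 7.727273 → v3 = (1.000000, 0.776471, -0.290196)
Requested entry of v3: 198/255 = 0.77647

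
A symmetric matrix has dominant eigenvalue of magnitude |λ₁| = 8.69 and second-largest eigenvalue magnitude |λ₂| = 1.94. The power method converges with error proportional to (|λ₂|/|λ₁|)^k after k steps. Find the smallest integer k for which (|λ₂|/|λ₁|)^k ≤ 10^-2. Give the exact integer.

|λ₂/λ₁| = 1.94/8.69 = 0.22325
Need k ≥ ln(10^-2) / ln(0.22325) = -4.6052 / -1.4995 ≈ 3.071
Smallest integer k satisfying the bound: 4

4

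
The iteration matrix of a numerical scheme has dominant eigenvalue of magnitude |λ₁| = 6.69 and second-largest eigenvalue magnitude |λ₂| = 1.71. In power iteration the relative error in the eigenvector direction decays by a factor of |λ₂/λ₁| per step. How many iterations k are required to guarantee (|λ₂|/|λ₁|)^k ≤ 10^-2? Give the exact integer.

4

|λ₂/λ₁| = 1.71/6.69 = 0.25561
Need k ≥ ln(10^-2) / ln(0.25561) = -4.6052 / -1.3641 ≈ 3.376
Smallest integer k satisfying the bound: 4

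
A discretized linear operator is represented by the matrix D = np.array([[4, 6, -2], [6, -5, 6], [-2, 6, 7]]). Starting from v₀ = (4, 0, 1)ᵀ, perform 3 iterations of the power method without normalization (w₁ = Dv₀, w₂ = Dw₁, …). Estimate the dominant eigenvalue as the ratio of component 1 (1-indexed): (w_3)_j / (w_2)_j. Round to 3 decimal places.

λ ≈ 0.966

w1 = Dv₀ = (14, 30, -1)
w2 = Dw1 = (238, -72, 145)
w3 = Dw2 = (230, 2658, 107)
Ratio at component: 230 / 238 = 0.966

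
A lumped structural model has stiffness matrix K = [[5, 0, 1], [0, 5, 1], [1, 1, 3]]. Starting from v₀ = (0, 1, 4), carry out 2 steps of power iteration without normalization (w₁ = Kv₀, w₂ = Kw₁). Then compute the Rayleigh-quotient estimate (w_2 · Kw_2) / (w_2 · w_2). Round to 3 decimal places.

λ ≈ 5.567

w1 = Kv₀ = (5·0 + 0·1 + 1·4; 0·0 + 5·1 + 1·4; 1·0 + 1·1 + 3·4) = (4, 9, 13)
w2 = Kw1 = (5·4 + 0·9 + 1·13; 0·4 + 5·9 + 1·13; 1·4 + 1·9 + 3·13) = (33, 58, 52)
Kw2 = (217, 342, 247)
w2·Kw2 = 33·217 + 58·342 + 52·247 = 39841; w2·w2 = 33·33 + 58·58 + 52·52 = 7157
λ ≈ 39841/7157 = 5.567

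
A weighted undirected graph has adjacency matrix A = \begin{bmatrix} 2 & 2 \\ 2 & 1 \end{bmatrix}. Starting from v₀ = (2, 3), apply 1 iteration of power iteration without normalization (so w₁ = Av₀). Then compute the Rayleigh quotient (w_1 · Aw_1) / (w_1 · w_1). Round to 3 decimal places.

w1 = Av₀ = (2·2 + 2·3; 2·2 + 1·3) = (10, 7)
Aw1 = (34, 27)
w1·Aw1 = 10·34 + 7·27 = 529; w1·w1 = 10·10 + 7·7 = 149
λ ≈ 529/149 = 3.550

λ ≈ 3.550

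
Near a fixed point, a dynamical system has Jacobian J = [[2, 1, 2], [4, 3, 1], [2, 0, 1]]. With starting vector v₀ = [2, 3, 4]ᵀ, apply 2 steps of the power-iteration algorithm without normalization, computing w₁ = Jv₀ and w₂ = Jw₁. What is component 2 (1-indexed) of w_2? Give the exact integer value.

w1 = Jv₀ = (2·2 + 1·3 + 2·4; 4·2 + 3·3 + 1·4; 2·2 + 0·3 + 1·4) = (15, 21, 8)
w2 = Jw1 = (2·15 + 1·21 + 2·8; 4·15 + 3·21 + 1·8; 2·15 + 0·21 + 1·8) = (67, 131, 38)
The requested component of w2 is 131.

131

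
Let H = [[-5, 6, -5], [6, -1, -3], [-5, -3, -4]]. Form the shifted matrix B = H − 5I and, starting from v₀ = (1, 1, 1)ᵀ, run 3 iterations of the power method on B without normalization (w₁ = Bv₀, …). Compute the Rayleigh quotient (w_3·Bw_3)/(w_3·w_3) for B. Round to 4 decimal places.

B = H − 5I has rows (-10, 6, -5); (6, -6, -3); (-5, -3, -9)
w1 = Bv₀ = ((-10)·1 + 6·1 + (-5)·1; 6·1 + (-6)·1 + (-3)·1; (-5)·1 + (-3)·1 + (-9)·1) = (-9, -3, -17)
w2 = Bw1 = ((-10)·(-9) + 6·(-3) + (-5)·(-17); 6·(-9) + (-6)·(-3) + (-3)·(-17); (-5)·(-9) + (-3)·(-3) + (-9)·(-17)) = (157, 15, 207)
w3 = Bw2 = (-2515, 231, -2693)
Bw3 = (40001, -8397, 36119)
w3·Bw3 = -199810689; w3·w3 = 13630835; μ ≈ -199810689/13630835 = -14.6587

μ ≈ -14.6587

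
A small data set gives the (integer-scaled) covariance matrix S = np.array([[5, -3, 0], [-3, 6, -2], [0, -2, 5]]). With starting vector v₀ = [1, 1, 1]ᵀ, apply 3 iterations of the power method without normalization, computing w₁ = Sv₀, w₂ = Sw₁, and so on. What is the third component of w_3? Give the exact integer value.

77

w1 = Sv₀ = (2, 1, 3)
w2 = Sw1 = (7, -6, 13)
w3 = Sw2 = (53, -83, 77)
The requested component of w3 is 77.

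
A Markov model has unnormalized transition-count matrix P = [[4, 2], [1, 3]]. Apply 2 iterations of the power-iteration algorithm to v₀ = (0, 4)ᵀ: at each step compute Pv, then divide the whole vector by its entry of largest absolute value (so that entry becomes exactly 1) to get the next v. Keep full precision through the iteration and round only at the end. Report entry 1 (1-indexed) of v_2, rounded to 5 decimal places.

Pv0 = (8.000000, 12.000000); divide by 12.000000 → v1 = (0.666667, 1.000000)
Pv1 = (4.666667, 3.666667); divide by 4.666667 → v2 = (1.000000, 0.785714)
Requested entry of v2: 56/56 = 1.00000

1.00000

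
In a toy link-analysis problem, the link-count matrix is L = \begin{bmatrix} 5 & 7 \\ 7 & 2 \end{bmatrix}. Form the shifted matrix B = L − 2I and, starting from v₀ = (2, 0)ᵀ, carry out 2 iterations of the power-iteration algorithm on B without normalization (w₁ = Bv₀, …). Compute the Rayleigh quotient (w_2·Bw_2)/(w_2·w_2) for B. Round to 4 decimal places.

7.1338

B = L − 2I has rows (3, 7); (7, 0)
w1 = Bv₀ = (6, 14)
w2 = Bw1 = (116, 42)
Bw2 = (642, 812)
w2·Bw2 = 108576; w2·w2 = 15220; μ ≈ 108576/15220 = 7.1338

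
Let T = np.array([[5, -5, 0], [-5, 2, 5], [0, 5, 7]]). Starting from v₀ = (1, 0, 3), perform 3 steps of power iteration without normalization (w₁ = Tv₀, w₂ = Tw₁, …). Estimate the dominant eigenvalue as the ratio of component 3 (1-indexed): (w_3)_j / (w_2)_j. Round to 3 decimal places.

λ ≈ 9.538

w1 = Tv₀ = (5, 10, 21)
w2 = Tw1 = (-25, 100, 197)
w3 = Tw2 = (-625, 1310, 1879)
Ratio at component: 1879 / 197 = 9.538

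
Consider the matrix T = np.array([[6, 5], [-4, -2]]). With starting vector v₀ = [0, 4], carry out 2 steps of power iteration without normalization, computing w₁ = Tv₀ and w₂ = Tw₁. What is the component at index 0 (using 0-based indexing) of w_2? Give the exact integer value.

w1 = Tv₀ = (20, -8)
w2 = Tw1 = (80, -64)
The requested component of w2 is 80.

80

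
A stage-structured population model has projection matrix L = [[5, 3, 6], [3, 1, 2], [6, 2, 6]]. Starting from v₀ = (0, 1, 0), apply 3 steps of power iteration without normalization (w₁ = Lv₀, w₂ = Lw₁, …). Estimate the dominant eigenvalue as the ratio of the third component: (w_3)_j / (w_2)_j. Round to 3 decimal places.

w1 = Lv₀ = (5·0 + 3·1 + 6·0; 3·0 + 1·1 + 2·0; 6·0 + 2·1 + 6·0) = (3, 1, 2)
w2 = Lw1 = (5·3 + 3·1 + 6·2; 3·3 + 1·1 + 2·2; 6·3 + 2·1 + 6·2) = (30, 14, 32)
w3 = Lw2 = (384, 168, 400)
Ratio at component: 400 / 32 = 12.500

λ ≈ 12.500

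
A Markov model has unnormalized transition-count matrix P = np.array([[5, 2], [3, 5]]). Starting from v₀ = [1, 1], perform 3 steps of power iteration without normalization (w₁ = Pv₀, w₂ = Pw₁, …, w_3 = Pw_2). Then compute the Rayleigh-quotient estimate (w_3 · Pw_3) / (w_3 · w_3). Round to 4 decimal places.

w1 = Pv₀ = (5·1 + 2·1; 3·1 + 5·1) = (7, 8)
w2 = Pw1 = (5·7 + 2·8; 3·7 + 5·8) = (51, 61)
w3 = Pw2 = (377, 458)
Pw3 = (2801, 3421)
w3·Pw3 = 377·2801 + 458·3421 = 2622795; w3·w3 = 377·377 + 458·458 = 351893
λ ≈ 2622795/351893 = 7.4534

λ ≈ 7.4534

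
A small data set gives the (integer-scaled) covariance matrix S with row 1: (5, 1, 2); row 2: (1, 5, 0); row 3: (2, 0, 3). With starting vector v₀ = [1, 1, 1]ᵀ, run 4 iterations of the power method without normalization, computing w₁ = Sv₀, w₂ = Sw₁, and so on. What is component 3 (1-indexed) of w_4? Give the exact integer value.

1375

w1 = Sv₀ = (5·1 + 1·1 + 2·1; 1·1 + 5·1 + 0·1; 2·1 + 0·1 + 3·1) = (8, 6, 5)
w2 = Sw1 = (5·8 + 1·6 + 2·5; 1·8 + 5·6 + 0·5; 2·8 + 0·6 + 3·5) = (56, 38, 31)
w3 = Sw2 = (380, 246, 205)
w4 = Sw3 = (2556, 1610, 1375)
The requested component of w4 is 1375.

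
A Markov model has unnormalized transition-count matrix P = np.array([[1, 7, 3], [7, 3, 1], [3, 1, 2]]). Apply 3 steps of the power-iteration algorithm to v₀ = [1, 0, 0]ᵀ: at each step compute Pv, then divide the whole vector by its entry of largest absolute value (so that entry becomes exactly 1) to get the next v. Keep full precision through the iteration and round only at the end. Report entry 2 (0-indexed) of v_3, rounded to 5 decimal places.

0.45977

Pv0 = (1.000000, 7.000000, 3.000000); divide by 7.000000 → v1 = (0.142857, 1.000000, 0.428571)
Pv1 = (8.428571, 4.428571, 2.285714); divide by 8.428571 → v2 = (1.000000, 0.525424, 0.271186)
Pv2 = (5.491525, 8.847458, 4.067797); divide by 8.847458 → v3 = (0.620690, 1.000000, 0.459770)
Requested entry of v3: 240/522 = 0.45977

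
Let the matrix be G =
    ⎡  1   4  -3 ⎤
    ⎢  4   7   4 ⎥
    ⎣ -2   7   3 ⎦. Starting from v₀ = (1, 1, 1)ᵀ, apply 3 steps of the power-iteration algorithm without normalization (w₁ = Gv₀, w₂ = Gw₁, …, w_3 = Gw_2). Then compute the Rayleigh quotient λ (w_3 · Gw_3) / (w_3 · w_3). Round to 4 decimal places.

λ ≈ 11.0482

w1 = Gv₀ = (2, 15, 8)
w2 = Gw1 = (38, 145, 125)
w3 = Gw2 = (243, 1667, 1314)
Gw3 = (2969, 17897, 15125)
w3·Gw3 = 243·2969 + 1667·17897 + 1314·15125 = 50430016; w3·w3 = 243·243 + 1667·1667 + 1314·1314 = 4564534
λ ≈ 50430016/4564534 = 11.0482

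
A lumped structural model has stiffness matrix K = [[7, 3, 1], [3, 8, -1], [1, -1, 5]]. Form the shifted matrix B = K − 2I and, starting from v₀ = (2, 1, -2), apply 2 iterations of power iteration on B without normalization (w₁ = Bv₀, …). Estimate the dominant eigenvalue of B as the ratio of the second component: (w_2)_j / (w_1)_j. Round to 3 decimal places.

8.714

B = K − 2I has rows (5, 3, 1); (3, 6, -1); (1, -1, 3)
w1 = Bv₀ = (5·2 + 3·1 + 1·(-2); 3·2 + 6·1 + (-1)·(-2); 1·2 + (-1)·1 + 3·(-2)) = (11, 14, -5)
w2 = Bw1 = (5·11 + 3·14 + 1·(-5); 3·11 + 6·14 + (-1)·(-5); 1·11 + (-1)·14 + 3·(-5)) = (92, 122, -18)
Ratio: 122/14 = 8.714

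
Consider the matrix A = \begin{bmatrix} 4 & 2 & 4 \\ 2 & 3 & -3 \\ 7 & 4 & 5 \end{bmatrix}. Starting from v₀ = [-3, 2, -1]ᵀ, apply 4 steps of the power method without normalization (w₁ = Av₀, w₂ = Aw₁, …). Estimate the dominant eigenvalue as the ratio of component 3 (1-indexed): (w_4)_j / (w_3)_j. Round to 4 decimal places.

w1 = Av₀ = (4·(-3) + 2·2 + 4·(-1); 2·(-3) + 3·2 + (-3)·(-1); 7·(-3) + 4·2 + 5·(-1)) = (-12, 3, -18)
w2 = Aw1 = (4·(-12) + 2·3 + 4·(-18); 2·(-12) + 3·3 + (-3)·(-18); 7·(-12) + 4·3 + 5·(-18)) = (-114, 39, -162)
w3 = Aw2 = (-1026, 375, -1452)
w4 = Aw3 = (-9162, 3429, -12942)
Ratio at component: -12942 / -1452 = 8.9132

λ ≈ 8.9132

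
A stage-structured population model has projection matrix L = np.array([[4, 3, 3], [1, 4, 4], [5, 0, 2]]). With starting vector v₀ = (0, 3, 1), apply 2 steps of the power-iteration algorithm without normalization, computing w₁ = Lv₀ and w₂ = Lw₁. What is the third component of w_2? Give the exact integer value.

64

w1 = Lv₀ = (12, 16, 2)
w2 = Lw1 = (102, 84, 64)
The requested component of w2 is 64.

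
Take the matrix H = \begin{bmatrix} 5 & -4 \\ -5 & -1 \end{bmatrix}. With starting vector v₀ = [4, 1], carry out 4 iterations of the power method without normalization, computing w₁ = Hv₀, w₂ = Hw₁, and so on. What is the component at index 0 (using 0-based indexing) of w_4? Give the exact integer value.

w1 = Hv₀ = (16, -21)
w2 = Hw1 = (164, -59)
w3 = Hw2 = (1056, -761)
w4 = Hw3 = (8324, -4519)
The requested component of w4 is 8324.

8324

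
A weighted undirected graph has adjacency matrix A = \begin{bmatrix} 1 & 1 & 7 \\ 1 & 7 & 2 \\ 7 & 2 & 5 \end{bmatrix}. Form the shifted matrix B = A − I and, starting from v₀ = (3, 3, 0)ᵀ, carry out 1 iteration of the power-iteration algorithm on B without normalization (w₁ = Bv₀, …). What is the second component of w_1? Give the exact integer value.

B = A − I has rows (0, 1, 7); (1, 6, 2); (7, 2, 4)
w1 = Bv₀ = (0·3 + 1·3 + 7·0; 1·3 + 6·3 + 2·0; 7·3 + 2·3 + 4·0) = (3, 21, 27)
Requested component of w1: 21

21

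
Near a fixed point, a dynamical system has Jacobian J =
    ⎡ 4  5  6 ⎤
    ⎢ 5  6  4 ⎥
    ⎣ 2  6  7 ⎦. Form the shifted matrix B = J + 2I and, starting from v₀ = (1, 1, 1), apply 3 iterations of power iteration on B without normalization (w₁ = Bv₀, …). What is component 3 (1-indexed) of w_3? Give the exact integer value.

4913

B = J + 2I has rows (6, 5, 6); (5, 8, 4); (2, 6, 9)
w1 = Bv₀ = (17, 17, 17)
w2 = Bw1 = (289, 289, 289)
w3 = Bw2 = (4913, 4913, 4913)
Requested component of w3: 4913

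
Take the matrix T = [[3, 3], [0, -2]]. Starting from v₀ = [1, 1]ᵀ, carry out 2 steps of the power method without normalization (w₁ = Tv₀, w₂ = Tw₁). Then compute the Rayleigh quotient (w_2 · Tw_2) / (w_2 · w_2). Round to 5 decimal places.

λ ≈ 3.40000

w1 = Tv₀ = (6, -2)
w2 = Tw1 = (12, 4)
Tw2 = (48, -8)
w2·Tw2 = 12·48 + 4·(-8) = 544; w2·w2 = 12·12 + 4·4 = 160
λ ≈ 544/160 = 3.40000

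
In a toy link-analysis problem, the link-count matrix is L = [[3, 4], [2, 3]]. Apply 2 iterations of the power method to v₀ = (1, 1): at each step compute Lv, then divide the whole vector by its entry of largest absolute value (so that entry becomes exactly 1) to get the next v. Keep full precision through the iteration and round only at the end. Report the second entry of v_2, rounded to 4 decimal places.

Lv0 = (7.00000, 5.00000); divide by 7.00000 → v1 = (1.00000, 0.71429)
Lv1 = (5.85714, 4.14286); divide by 5.85714 → v2 = (1.00000, 0.70732)
Requested entry of v2: 29/41 = 0.7073

0.7073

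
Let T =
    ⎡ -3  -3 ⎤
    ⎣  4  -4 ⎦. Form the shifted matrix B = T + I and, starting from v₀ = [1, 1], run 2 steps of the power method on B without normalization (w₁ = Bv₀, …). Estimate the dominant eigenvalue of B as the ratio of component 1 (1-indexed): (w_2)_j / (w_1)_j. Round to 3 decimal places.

μ ≈ -1.400

B = T + I has rows (-2, -3); (4, -3)
w1 = Bv₀ = ((-2)·1 + (-3)·1; 4·1 + (-3)·1) = (-5, 1)
w2 = Bw1 = ((-2)·(-5) + (-3)·1; 4·(-5) + (-3)·1) = (7, -23)
Ratio: 7/-5 = -1.400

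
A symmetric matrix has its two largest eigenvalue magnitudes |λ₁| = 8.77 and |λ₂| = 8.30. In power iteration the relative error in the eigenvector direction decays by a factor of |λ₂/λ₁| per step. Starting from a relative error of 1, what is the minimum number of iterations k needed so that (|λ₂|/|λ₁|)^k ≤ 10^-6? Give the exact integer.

|λ₂/λ₁| = 8.30/8.77 = 0.94641
Need k ≥ ln(10^-6) / ln(0.94641) = -13.8155 / -0.0551 ≈ 250.820
Smallest integer k satisfying the bound: 251

251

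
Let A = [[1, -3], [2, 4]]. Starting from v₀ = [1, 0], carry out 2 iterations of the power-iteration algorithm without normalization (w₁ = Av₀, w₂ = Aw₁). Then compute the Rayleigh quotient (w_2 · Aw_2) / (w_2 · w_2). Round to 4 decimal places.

w1 = Av₀ = (1, 2)
w2 = Aw1 = (-5, 10)
Aw2 = (-35, 30)
w2·Aw2 = (-5)·(-35) + 10·30 = 475; w2·w2 = (-5)·(-5) + 10·10 = 125
λ ≈ 475/125 = 3.8000

λ ≈ 3.8000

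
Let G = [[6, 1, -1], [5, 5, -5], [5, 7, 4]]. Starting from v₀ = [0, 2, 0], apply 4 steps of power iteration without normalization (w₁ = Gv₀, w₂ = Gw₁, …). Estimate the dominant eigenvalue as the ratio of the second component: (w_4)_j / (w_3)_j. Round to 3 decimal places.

9.435

w1 = Gv₀ = (2, 10, 14)
w2 = Gw1 = (8, -10, 136)
w3 = Gw2 = (-98, -690, 514)
w4 = Gw3 = (-1792, -6510, -3264)
Ratio at component: -6510 / -690 = 9.435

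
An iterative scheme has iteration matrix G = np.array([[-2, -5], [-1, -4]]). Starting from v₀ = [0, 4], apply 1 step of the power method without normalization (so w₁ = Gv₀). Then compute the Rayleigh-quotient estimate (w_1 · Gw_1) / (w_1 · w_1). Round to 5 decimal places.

w1 = Gv₀ = ((-2)·0 + (-5)·4; (-1)·0 + (-4)·4) = (-20, -16)
Gw1 = (120, 84)
w1·Gw1 = (-20)·120 + (-16)·84 = -3744; w1·w1 = (-20)·(-20) + (-16)·(-16) = 656
λ ≈ -3744/656 = -5.70732

λ ≈ -5.70732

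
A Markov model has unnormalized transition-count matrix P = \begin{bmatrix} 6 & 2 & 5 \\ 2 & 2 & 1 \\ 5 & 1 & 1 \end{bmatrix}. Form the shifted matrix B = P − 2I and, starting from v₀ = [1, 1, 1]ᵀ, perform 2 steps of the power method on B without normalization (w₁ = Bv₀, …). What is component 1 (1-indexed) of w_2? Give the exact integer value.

B = P − 2I has rows (4, 2, 5); (2, 0, 1); (5, 1, -1)
w1 = Bv₀ = (4·1 + 2·1 + 5·1; 2·1 + 0·1 + 1·1; 5·1 + 1·1 + (-1)·1) = (11, 3, 5)
w2 = Bw1 = (4·11 + 2·3 + 5·5; 2·11 + 0·3 + 1·5; 5·11 + 1·3 + (-1)·5) = (75, 27, 53)
Requested component of w2: 75

75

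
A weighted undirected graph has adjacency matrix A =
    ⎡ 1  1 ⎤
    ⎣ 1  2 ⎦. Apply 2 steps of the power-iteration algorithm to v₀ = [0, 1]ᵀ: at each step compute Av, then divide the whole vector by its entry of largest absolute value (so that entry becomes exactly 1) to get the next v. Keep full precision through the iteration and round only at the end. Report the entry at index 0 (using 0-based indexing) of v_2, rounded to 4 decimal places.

0.6000

Av0 = (1.00000, 2.00000); divide by 2.00000 → v1 = (0.50000, 1.00000)
Av1 = (1.50000, 2.50000); divide by 2.50000 → v2 = (0.60000, 1.00000)
Requested entry of v2: 3/5 = 0.6000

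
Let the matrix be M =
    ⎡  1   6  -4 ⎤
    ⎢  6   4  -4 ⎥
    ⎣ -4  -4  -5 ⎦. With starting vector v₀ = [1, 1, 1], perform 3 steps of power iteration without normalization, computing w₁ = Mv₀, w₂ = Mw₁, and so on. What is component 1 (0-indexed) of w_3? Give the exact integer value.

806

w1 = Mv₀ = (1·1 + 6·1 + (-4)·1; 6·1 + 4·1 + (-4)·1; (-4)·1 + (-4)·1 + (-5)·1) = (3, 6, -13)
w2 = Mw1 = (1·3 + 6·6 + (-4)·(-13); 6·3 + 4·6 + (-4)·(-13); (-4)·3 + (-4)·6 + (-5)·(-13)) = (91, 94, 29)
w3 = Mw2 = (539, 806, -885)
The requested component of w3 is 806.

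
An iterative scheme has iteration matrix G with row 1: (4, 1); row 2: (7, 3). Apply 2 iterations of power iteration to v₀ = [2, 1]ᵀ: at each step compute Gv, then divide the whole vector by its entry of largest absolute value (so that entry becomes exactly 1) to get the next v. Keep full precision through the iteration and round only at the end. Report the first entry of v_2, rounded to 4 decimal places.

0.4649

Gv0 = (9.00000, 17.00000); divide by 17.00000 → v1 = (0.52941, 1.00000)
Gv1 = (3.11765, 6.70588); divide by 6.70588 → v2 = (0.46491, 1.00000)
Requested entry of v2: 53/114 = 0.4649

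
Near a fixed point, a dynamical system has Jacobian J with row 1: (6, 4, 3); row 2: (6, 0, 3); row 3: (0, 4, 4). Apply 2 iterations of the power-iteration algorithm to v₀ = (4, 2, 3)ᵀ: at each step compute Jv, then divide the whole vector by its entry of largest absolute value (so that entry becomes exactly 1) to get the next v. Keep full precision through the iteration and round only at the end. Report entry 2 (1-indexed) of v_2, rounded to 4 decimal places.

Jv0 = (41.00000, 33.00000, 20.00000); divide by 41.00000 → v1 = (1.00000, 0.80488, 0.48780)
Jv1 = (10.68293, 7.46341, 5.17073); divide by 10.68293 → v2 = (1.00000, 0.69863, 0.48402)
Requested entry of v2: 306/438 = 0.6986

0.6986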